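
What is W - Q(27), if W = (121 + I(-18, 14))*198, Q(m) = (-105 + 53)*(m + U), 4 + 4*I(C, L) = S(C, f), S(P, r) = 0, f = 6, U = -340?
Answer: 7484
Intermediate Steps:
I(C, L) = -1 (I(C, L) = -1 + (1/4)*0 = -1 + 0 = -1)
Q(m) = 17680 - 52*m (Q(m) = (-105 + 53)*(m - 340) = -52*(-340 + m) = 17680 - 52*m)
W = 23760 (W = (121 - 1)*198 = 120*198 = 23760)
W - Q(27) = 23760 - (17680 - 52*27) = 23760 - (17680 - 1404) = 23760 - 1*16276 = 23760 - 16276 = 7484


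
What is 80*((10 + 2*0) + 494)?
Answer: 40320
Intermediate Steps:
80*((10 + 2*0) + 494) = 80*((10 + 0) + 494) = 80*(10 + 494) = 80*504 = 40320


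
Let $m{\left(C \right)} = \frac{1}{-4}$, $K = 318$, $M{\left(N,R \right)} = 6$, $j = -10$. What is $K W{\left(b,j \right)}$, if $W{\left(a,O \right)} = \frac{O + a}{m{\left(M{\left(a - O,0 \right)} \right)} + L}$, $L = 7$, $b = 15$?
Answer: $\frac{2120}{9} \approx 235.56$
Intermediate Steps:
$m{\left(C \right)} = - \frac{1}{4}$
$W{\left(a,O \right)} = \frac{4 O}{27} + \frac{4 a}{27}$ ($W{\left(a,O \right)} = \frac{O + a}{- \frac{1}{4} + 7} = \frac{O + a}{\frac{27}{4}} = \left(O + a\right) \frac{4}{27} = \frac{4 O}{27} + \frac{4 a}{27}$)
$K W{\left(b,j \right)} = 318 \left(\frac{4}{27} \left(-10\right) + \frac{4}{27} \cdot 15\right) = 318 \left(- \frac{40}{27} + \frac{20}{9}\right) = 318 \cdot \frac{20}{27} = \frac{2120}{9}$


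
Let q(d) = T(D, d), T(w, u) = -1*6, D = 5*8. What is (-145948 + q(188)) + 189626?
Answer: 43672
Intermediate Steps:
D = 40
T(w, u) = -6
q(d) = -6
(-145948 + q(188)) + 189626 = (-145948 - 6) + 189626 = -145954 + 189626 = 43672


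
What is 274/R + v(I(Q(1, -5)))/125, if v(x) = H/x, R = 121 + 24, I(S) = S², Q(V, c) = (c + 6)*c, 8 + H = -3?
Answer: 170931/90625 ≈ 1.8861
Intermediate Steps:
H = -11 (H = -8 - 3 = -11)
Q(V, c) = c*(6 + c) (Q(V, c) = (6 + c)*c = c*(6 + c))
R = 145
v(x) = -11/x
274/R + v(I(Q(1, -5)))/125 = 274/145 - 11*1/(25*(6 - 5)²)/125 = 274*(1/145) - 11/((-5*1)²)*(1/125) = 274/145 - 11/((-5)²)*(1/125) = 274/145 - 11/25*(1/125) = 274/145 - 11*1/25*(1/125) = 274/145 - 11/25*1/125 = 274/145 - 11/3125 = 170931/90625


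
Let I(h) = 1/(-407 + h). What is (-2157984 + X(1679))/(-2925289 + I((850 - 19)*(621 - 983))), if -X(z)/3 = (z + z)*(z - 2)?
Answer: 318835533821/48954548899 ≈ 6.5129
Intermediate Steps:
X(z) = -6*z*(-2 + z) (X(z) = -3*(z + z)*(z - 2) = -3*2*z*(-2 + z) = -6*z*(-2 + z))
(-2157984 + X(1679))/(-2925289 + I((850 - 19)*(621 - 983))) = (-2157984 + 6*1679*(2 - 1*1679))/(-2925289 + 1/(-407 + (850 - 19)*(621 - 983))) = (-2157984 + 6*1679*(2 - 1679))/(-2925289 + 1/(-407 + 831*(-362))) = (-2157984 + 6*1679*(-1677))/(-2925289 + 1/(-407 - 300822)) = (-2157984 - 16894098)/(-2925289 + 1/(-301229)) = -19052082/(-2925289 - 1/301229) = -19052082/(-881181880182/301229) = -19052082*(-301229/881181880182) = 318835533821/48954548899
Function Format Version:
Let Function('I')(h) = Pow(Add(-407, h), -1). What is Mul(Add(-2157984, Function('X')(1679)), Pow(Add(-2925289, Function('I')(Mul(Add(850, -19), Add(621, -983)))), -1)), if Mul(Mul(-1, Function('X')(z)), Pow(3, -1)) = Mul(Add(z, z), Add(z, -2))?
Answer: Rational(318835533821, 48954548899) ≈ 6.5129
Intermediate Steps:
Function('X')(z) = Mul(-6, z, Add(-2, z)) (Function('X')(z) = Mul(-3, Mul(Add(z, z), Add(z, -2))) = Mul(-3, Mul(Mul(2, z), Add(-2, z))) = Mul(-3, Mul(2, z, Add(-2, z))) = Mul(-6, z, Add(-2, z)))
Mul(Add(-2157984, Function('X')(1679)), Pow(Add(-2925289, Function('I')(Mul(Add(850, -19), Add(621, -983)))), -1)) = Mul(Add(-2157984, Mul(6, 1679, Add(2, Mul(-1, 1679)))), Pow(Add(-2925289, Pow(Add(-407, Mul(Add(850, -19), Add(621, -983))), -1)), -1)) = Mul(Add(-2157984, Mul(6, 1679, Add(2, -1679))), Pow(Add(-2925289, Pow(Add(-407, Mul(831, -362)), -1)), -1)) = Mul(Add(-2157984, Mul(6, 1679, -1677)), Pow(Add(-2925289, Pow(Add(-407, -300822), -1)), -1)) = Mul(Add(-2157984, -16894098), Pow(Add(-2925289, Pow(-301229, -1)), -1)) = Mul(-19052082, Pow(Add(-2925289, Rational(-1, 301229)), -1)) = Mul(-19052082, Pow(Rational(-881181880182, 301229), -1)) = Mul(-19052082, Rational(-301229, 881181880182)) = Rational(318835533821, 48954548899)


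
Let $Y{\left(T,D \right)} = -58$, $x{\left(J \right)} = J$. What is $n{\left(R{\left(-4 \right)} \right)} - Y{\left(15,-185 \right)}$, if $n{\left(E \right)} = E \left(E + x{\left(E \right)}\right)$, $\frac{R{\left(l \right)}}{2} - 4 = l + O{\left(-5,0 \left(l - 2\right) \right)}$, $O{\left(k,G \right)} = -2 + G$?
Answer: $90$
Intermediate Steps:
$R{\left(l \right)} = 4 + 2 l$ ($R{\left(l \right)} = 8 + 2 \left(l - \left(2 + 0 \left(l - 2\right)\right)\right) = 8 + 2 \left(l - \left(2 + 0 \left(-2 + l\right)\right)\right) = 8 + 2 \left(l + \left(-2 + 0\right)\right) = 8 + 2 \left(l - 2\right) = 8 + 2 \left(-2 + l\right) = 8 + \left(-4 + 2 l\right) = 4 + 2 l$)
$n{\left(E \right)} = 2 E^{2}$ ($n{\left(E \right)} = E \left(E + E\right) = E 2 E = 2 E^{2}$)
$n{\left(R{\left(-4 \right)} \right)} - Y{\left(15,-185 \right)} = 2 \left(4 + 2 \left(-4\right)\right)^{2} - -58 = 2 \left(4 - 8\right)^{2} + 58 = 2 \left(-4\right)^{2} + 58 = 2 \cdot 16 + 58 = 32 + 58 = 90$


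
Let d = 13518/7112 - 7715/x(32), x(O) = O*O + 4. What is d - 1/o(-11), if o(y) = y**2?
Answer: -155156026/27645233 ≈ -5.6124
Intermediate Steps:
x(O) = 4 + O**2 (x(O) = O**2 + 4 = 4 + O**2)
d = -1280393/228473 (d = 13518/7112 - 7715/(4 + 32**2) = 13518*(1/7112) - 7715/(4 + 1024) = 6759/3556 - 7715/1028 = -1280393/228473 ≈ -5.6041)
d - 1/o(-11) = -1280393/228473 - 1/((-11)**2) = -1280393/228473 - 1/121 = -155156026/27645233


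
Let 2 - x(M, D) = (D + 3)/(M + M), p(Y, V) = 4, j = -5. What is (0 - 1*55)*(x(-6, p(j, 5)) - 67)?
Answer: 42515/12 ≈ 3542.9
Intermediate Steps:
x(M, D) = 2 - (3 + D)/(2*M) (x(M, D) = 2 - (D + 3)/(M + M) = 2 - (3 + D)/(2*M))
(0 - 1*55)*(x(-6, p(j, 5)) - 67) = (0 - 1*55)*((½)*(-3 - 1*4 + 4*(-6))/(-6) - 67) = (0 - 55)*((½)*(-⅙)*(-3 - 4 - 24) - 67) = -55*((½)*(-⅙)*(-31) - 67) = -55*(31/12 - 67) = -55*(-773/12) = 42515/12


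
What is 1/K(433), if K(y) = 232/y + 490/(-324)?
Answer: -70146/68501 ≈ -1.0240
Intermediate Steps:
K(y) = -245/162 + 232/y (K(y) = 232/y + 490*(-1/324) = 232/y - 245/162 = -245/162 + 232/y)
1/K(433) = 1/(-245/162 + 232/433) = 1/(-68501/70146) = -70146/68501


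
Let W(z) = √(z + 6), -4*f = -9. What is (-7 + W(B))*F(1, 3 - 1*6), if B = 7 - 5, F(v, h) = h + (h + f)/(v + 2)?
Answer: 91/4 - 13*√2/2 ≈ 13.558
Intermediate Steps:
f = 9/4 (f = -¼*(-9) = 9/4 ≈ 2.2500)
F(v, h) = h + (9/4 + h)/(2 + v) (F(v, h) = h + (h + 9/4)/(v + 2) = h + (9/4 + h)/(2 + v))
B = 2
W(z) = √(6 + z)
(-7 + W(B))*F(1, 3 - 1*6) = (-7 + √(6 + 2))*((9/4 + 3*(3 - 1*6) + (3 - 1*6)*1)/(2 + 1)) = (-7 + √8)*((9/4 + 3*(3 - 6) + (3 - 6)*1)/3) = (-7 + 2*√2)*((9/4 + 3*(-3) - 3*1)/3) = (-7 + 2*√2)*((9/4 - 9 - 3)/3) = (-7 + 2*√2)*((⅓)*(-39/4)) = (-7 + 2*√2)*(-13/4) = 91/4 - 13*√2/2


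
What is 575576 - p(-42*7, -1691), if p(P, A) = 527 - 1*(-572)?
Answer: 574477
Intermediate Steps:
p(P, A) = 1099 (p(P, A) = 527 + 572 = 1099)
575576 - p(-42*7, -1691) = 575576 - 1*1099 = 575576 - 1099 = 574477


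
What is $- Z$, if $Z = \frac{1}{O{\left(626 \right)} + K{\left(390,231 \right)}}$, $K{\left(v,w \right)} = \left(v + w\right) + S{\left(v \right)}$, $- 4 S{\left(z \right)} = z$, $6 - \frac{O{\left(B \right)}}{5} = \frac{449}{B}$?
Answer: $- \frac{313}{172123} \approx -0.0018185$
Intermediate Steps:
$O{\left(B \right)} = 30 - \frac{2245}{B}$ ($O{\left(B \right)} = 30 - 5 \frac{449}{B} = 30 - \frac{2245}{B}$)
$S{\left(z \right)} = - \frac{z}{4}$
$K{\left(v,w \right)} = w + \frac{3 v}{4}$ ($K{\left(v,w \right)} = \left(v + w\right) - \frac{v}{4} = w + \frac{3 v}{4}$)
$Z = \frac{313}{172123}$ ($Z = \frac{1}{\left(30 - \frac{2245}{626}\right) + \left(231 + \frac{3}{4} \cdot 390\right)} = \frac{1}{\left(30 - \frac{2245}{626}\right) + \left(231 + \frac{585}{2}\right)} = \frac{1}{\left(30 - \frac{2245}{626}\right) + \frac{1047}{2}} = \frac{1}{\frac{16535}{626} + \frac{1047}{2}} = \frac{1}{\frac{172123}{313}} = \frac{313}{172123} \approx 0.0018185$)
$- Z = \left(-1\right) \frac{313}{172123} = - \frac{313}{172123}$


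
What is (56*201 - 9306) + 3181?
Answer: 5131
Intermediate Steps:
(56*201 - 9306) + 3181 = (11256 - 9306) + 3181 = 1950 + 3181 = 5131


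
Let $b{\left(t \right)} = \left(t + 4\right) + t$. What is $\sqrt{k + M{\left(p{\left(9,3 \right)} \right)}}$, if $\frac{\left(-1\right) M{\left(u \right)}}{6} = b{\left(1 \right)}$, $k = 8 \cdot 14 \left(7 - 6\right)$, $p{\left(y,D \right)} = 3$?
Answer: $2 \sqrt{19} \approx 8.7178$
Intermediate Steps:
$b{\left(t \right)} = 4 + 2 t$ ($b{\left(t \right)} = \left(4 + t\right) + t = 4 + 2 t$)
$k = 112$ ($k = 112 \left(7 - 6\right) = 112 \cdot 1 = 112$)
$M{\left(u \right)} = -36$ ($M{\left(u \right)} = - 6 \left(4 + 2 \cdot 1\right) = - 6 \left(4 + 2\right) = \left(-6\right) 6 = -36$)
$\sqrt{k + M{\left(p{\left(9,3 \right)} \right)}} = \sqrt{112 - 36} = \sqrt{76} = 2 \sqrt{19}$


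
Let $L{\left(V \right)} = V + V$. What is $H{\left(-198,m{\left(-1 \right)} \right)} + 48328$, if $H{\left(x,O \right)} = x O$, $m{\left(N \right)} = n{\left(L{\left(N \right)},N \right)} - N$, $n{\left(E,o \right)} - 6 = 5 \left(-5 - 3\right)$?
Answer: $54862$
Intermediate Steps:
$L{\left(V \right)} = 2 V$
$n{\left(E,o \right)} = -34$ ($n{\left(E,o \right)} = 6 + 5 \left(-5 - 3\right) = 6 + 5 \left(-8\right) = 6 - 40 = -34$)
$m{\left(N \right)} = -34 - N$
$H{\left(x,O \right)} = O x$
$H{\left(-198,m{\left(-1 \right)} \right)} + 48328 = \left(-34 - -1\right) \left(-198\right) + 48328 = \left(-34 + 1\right) \left(-198\right) + 48328 = \left(-33\right) \left(-198\right) + 48328 = 6534 + 48328 = 54862$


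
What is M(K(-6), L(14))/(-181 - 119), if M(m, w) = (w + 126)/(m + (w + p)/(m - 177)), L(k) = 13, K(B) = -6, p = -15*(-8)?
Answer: 8479/123100 ≈ 0.068879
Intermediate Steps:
p = 120
M(m, w) = (126 + w)/(m + (120 + w)/(-177 + m)) (M(m, w) = (w + 126)/(m + (w + 120)/(m - 177)) = (126 + w)/(m + (120 + w)/(-177 + m)))
M(K(-6), L(14))/(-181 - 119) = ((-22302 - 177*13 + 126*(-6) - 6*13)/(120 + 13 + (-6)² - 177*(-6)))/(-181 - 119) = ((-22302 - 2301 - 756 - 78)/(120 + 13 + 36 + 1062))/(-300) = (-25437/1231)*(-1/300) = ((1/1231)*(-25437))*(-1/300) = -25437/1231*(-1/300) = 8479/123100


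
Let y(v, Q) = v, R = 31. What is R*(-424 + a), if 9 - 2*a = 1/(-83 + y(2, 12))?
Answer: -1053349/81 ≈ -13004.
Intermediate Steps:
a = 365/81 (a = 9/2 - 1/(2*(-83 + 2)) = 9/2 - ½/(-81) = 9/2 - ½*(-1/81) = 9/2 + 1/162 = 365/81 ≈ 4.5062)
R*(-424 + a) = 31*(-424 + 365/81) = 31*(-33979/81) = -1053349/81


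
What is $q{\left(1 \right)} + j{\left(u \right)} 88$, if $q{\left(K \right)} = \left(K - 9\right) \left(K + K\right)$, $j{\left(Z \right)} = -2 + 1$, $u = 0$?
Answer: $-104$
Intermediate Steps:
$j{\left(Z \right)} = -1$
$q{\left(K \right)} = 2 K \left(-9 + K\right)$ ($q{\left(K \right)} = \left(K - 9\right) 2 K = \left(-9 + K\right) 2 K = 2 K \left(-9 + K\right)$)
$q{\left(1 \right)} + j{\left(u \right)} 88 = 2 \cdot 1 \left(-9 + 1\right) - 88 = 2 \cdot 1 \left(-8\right) - 88 = -16 - 88 = -104$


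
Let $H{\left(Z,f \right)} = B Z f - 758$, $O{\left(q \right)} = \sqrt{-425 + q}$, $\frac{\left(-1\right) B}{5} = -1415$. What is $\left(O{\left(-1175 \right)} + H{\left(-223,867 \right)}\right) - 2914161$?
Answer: $-1370802494 + 40 i \approx -1.3708 \cdot 10^{9} + 40.0 i$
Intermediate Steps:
$B = 7075$ ($B = \left(-5\right) \left(-1415\right) = 7075$)
$H{\left(Z,f \right)} = -758 + 7075 Z f$ ($H{\left(Z,f \right)} = 7075 Z f - 758 = -758 + 7075 Z f$)
$\left(O{\left(-1175 \right)} + H{\left(-223,867 \right)}\right) - 2914161 = \left(\sqrt{-425 - 1175} + \left(-758 + 7075 \left(-223\right) 867\right)\right) - 2914161 = \left(\sqrt{-1600} - 1367888333\right) - 2914161 = \left(40 i - 1367888333\right) - 2914161 = \left(-1367888333 + 40 i\right) - 2914161 = -1370802494 + 40 i$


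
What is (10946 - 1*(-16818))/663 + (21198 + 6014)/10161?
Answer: 100050520/2245581 ≈ 44.554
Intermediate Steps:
(10946 - 1*(-16818))/663 + (21198 + 6014)/10161 = (10946 + 16818)*(1/663) + 27212*(1/10161) = 27764*(1/663) + 27212/10161 = 27764/663 + 27212/10161 = 100050520/2245581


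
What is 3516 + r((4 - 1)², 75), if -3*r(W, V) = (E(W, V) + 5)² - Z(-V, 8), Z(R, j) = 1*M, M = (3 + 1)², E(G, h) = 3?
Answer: 3500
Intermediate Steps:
M = 16 (M = 4² = 16)
Z(R, j) = 16 (Z(R, j) = 1*16 = 16)
r(W, V) = -16 (r(W, V) = -((3 + 5)² - 1*16)/3 = -(8² - 16)/3 = -(64 - 16)/3 = -⅓*48 = -16)
3516 + r((4 - 1)², 75) = 3516 - 16 = 3500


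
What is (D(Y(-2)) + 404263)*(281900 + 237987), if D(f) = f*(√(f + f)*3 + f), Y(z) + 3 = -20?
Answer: 210446098504 - 35872203*I*√46 ≈ 2.1045e+11 - 2.433e+8*I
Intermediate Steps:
Y(z) = -23 (Y(z) = -3 - 20 = -23)
D(f) = f*(f + 3*√2*√f) (D(f) = f*(√(2*f)*3 + f) = f*((√2*√f)*3 + f) = f*(3*√2*√f + f) = f*(f + 3*√2*√f))
(D(Y(-2)) + 404263)*(281900 + 237987) = (((-23)² + 3*√2*(-23)^(3/2)) + 404263)*(281900 + 237987) = ((529 + 3*√2*(-23*I*√23)) + 404263)*519887 = ((529 - 69*I*√46) + 404263)*519887 = (404792 - 69*I*√46)*519887 = 210446098504 - 35872203*I*√46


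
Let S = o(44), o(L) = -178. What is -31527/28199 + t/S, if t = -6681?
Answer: 182785713/5019422 ≈ 36.416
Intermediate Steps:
S = -178
-31527/28199 + t/S = -31527/28199 - 6681/(-178) = -31527*1/28199 - 6681*(-1/178) = -31527/28199 + 6681/178 = 182785713/5019422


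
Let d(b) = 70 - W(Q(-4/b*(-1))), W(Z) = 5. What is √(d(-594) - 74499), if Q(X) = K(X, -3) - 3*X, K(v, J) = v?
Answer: I*√74434 ≈ 272.83*I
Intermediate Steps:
Q(X) = -2*X (Q(X) = X - 3*X = -2*X)
d(b) = 65 (d(b) = 70 - 1*5 = 70 - 5 = 65)
√(d(-594) - 74499) = √(65 - 74499) = √(-74434) = I*√74434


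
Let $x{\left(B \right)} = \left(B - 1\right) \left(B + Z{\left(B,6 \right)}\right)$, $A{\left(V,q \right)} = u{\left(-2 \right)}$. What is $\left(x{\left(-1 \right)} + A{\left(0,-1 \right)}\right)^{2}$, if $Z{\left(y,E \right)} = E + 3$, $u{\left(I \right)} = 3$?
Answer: $169$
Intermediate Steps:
$A{\left(V,q \right)} = 3$
$Z{\left(y,E \right)} = 3 + E$
$x{\left(B \right)} = \left(-1 + B\right) \left(9 + B\right)$ ($x{\left(B \right)} = \left(B - 1\right) \left(B + \left(3 + 6\right)\right) = \left(-1 + B\right) \left(B + 9\right) = \left(-1 + B\right) \left(9 + B\right)$)
$\left(x{\left(-1 \right)} + A{\left(0,-1 \right)}\right)^{2} = \left(\left(-9 + \left(-1\right)^{2} + 8 \left(-1\right)\right) + 3\right)^{2} = \left(\left(-9 + 1 - 8\right) + 3\right)^{2} = \left(-16 + 3\right)^{2} = \left(-13\right)^{2} = 169$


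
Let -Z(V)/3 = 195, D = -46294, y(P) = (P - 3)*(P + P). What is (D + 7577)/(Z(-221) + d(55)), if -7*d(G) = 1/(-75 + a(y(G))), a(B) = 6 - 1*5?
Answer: 20055406/303029 ≈ 66.183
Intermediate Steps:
y(P) = 2*P*(-3 + P) (y(P) = (-3 + P)*(2*P) = 2*P*(-3 + P))
a(B) = 1 (a(B) = 6 - 5 = 1)
Z(V) = -585 (Z(V) = -3*195 = -585)
d(G) = 1/518 (d(G) = -1/(7*(-75 + 1)) = -1/7/(-74) = -1/7*(-1/74) = 1/518)
(D + 7577)/(Z(-221) + d(55)) = (-46294 + 7577)/(-585 + 1/518) = -38717/(-303029/518) = -38717*(-518/303029) = 20055406/303029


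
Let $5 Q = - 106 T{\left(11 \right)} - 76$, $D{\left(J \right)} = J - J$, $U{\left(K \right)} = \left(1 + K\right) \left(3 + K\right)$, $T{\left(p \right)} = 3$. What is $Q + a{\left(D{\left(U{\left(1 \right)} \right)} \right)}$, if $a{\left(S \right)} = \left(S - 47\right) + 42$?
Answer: $- \frac{419}{5} \approx -83.8$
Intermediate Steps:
$D{\left(J \right)} = 0$
$a{\left(S \right)} = -5 + S$ ($a{\left(S \right)} = \left(-47 + S\right) + 42 = -5 + S$)
$Q = - \frac{394}{5}$ ($Q = \frac{\left(-106\right) 3 - 76}{5} = \frac{-318 - 76}{5} = \frac{1}{5} \left(-394\right) = - \frac{394}{5} \approx -78.8$)
$Q + a{\left(D{\left(U{\left(1 \right)} \right)} \right)} = - \frac{394}{5} + \left(-5 + 0\right) = - \frac{394}{5} - 5 = - \frac{419}{5}$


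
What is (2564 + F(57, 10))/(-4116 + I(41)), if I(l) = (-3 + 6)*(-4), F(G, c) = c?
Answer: -429/688 ≈ -0.62355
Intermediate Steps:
I(l) = -12 (I(l) = 3*(-4) = -12)
(2564 + F(57, 10))/(-4116 + I(41)) = (2564 + 10)/(-4116 - 12) = 2574/(-4128) = 2574*(-1/4128) = -429/688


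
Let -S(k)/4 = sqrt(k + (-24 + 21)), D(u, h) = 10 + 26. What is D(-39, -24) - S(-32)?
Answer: 36 + 4*I*sqrt(35) ≈ 36.0 + 23.664*I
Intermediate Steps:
D(u, h) = 36
S(k) = -4*sqrt(-3 + k) (S(k) = -4*sqrt(k + (-24 + 21)) = -4*sqrt(k - 3) = -4*sqrt(-3 + k))
D(-39, -24) - S(-32) = 36 - (-4)*sqrt(-3 - 32) = 36 - (-4)*sqrt(-35) = 36 - (-4)*I*sqrt(35) = 36 + 4*I*sqrt(35)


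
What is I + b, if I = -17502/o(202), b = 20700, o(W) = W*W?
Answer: 422312649/20402 ≈ 20700.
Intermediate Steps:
o(W) = W²
I = -8751/20402 (I = -17502/(202²) = -17502/40804 = -17502*1/40804 = -8751/20402 ≈ -0.42893)
I + b = -8751/20402 + 20700 = 422312649/20402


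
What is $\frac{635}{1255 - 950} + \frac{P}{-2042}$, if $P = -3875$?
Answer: $\frac{495709}{124562} \approx 3.9796$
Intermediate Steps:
$\frac{635}{1255 - 950} + \frac{P}{-2042} = \frac{635}{1255 - 950} - \frac{3875}{-2042} = \frac{635}{1255 - 950} - - \frac{3875}{2042} = \frac{635}{305} + \frac{3875}{2042} = 635 \cdot \frac{1}{305} + \frac{3875}{2042} = \frac{127}{61} + \frac{3875}{2042} = \frac{495709}{124562}$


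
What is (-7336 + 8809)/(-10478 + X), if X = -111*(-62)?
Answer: -1473/3596 ≈ -0.40962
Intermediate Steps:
X = 6882
(-7336 + 8809)/(-10478 + X) = (-7336 + 8809)/(-10478 + 6882) = 1473/(-3596) = 1473*(-1/3596) = -1473/3596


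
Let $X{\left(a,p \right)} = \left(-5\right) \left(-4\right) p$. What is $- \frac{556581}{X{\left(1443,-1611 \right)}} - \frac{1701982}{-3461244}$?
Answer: $\frac{18345375063}{1032604460} \approx 17.766$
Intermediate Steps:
$X{\left(a,p \right)} = 20 p$
$- \frac{556581}{X{\left(1443,-1611 \right)}} - \frac{1701982}{-3461244} = - \frac{556581}{20 \left(-1611\right)} - \frac{1701982}{-3461244} = - \frac{556581}{-32220} - - \frac{850991}{1730622} = \left(-556581\right) \left(- \frac{1}{32220}\right) + \frac{850991}{1730622} = \frac{185527}{10740} + \frac{850991}{1730622} = \frac{18345375063}{1032604460}$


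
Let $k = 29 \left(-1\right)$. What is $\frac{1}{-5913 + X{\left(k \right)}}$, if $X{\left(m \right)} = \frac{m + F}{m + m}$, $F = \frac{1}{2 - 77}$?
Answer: $- \frac{2175}{12859687} \approx -0.00016913$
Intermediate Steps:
$F = - \frac{1}{75}$ ($F = \frac{1}{-75} = - \frac{1}{75} \approx -0.013333$)
$k = -29$
$X{\left(m \right)} = \frac{- \frac{1}{75} + m}{2 m}$ ($X{\left(m \right)} = \frac{m - \frac{1}{75}}{m + m} = \frac{- \frac{1}{75} + m}{2 m}$)
$\frac{1}{-5913 + X{\left(k \right)}} = \frac{1}{-5913 + \frac{-1 + 75 \left(-29\right)}{150 \left(-29\right)}} = \frac{1}{-5913 + \frac{1}{150} \left(- \frac{1}{29}\right) \left(-1 - 2175\right)} = \frac{1}{-5913 + \frac{1}{150} \left(- \frac{1}{29}\right) \left(-2176\right)} = \frac{1}{-5913 + \frac{1088}{2175}} = \frac{1}{- \frac{12859687}{2175}} = - \frac{2175}{12859687}$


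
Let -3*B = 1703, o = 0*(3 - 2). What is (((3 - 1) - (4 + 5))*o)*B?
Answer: 0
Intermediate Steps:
o = 0 (o = 0*1 = 0)
B = -1703/3 (B = -1/3*1703 = -1703/3 ≈ -567.67)
(((3 - 1) - (4 + 5))*o)*B = (((3 - 1) - (4 + 5))*0)*(-1703/3) = ((2 - 1*9)*0)*(-1703/3) = ((2 - 9)*0)*(-1703/3) = -7*0*(-1703/3) = 0*(-1703/3) = 0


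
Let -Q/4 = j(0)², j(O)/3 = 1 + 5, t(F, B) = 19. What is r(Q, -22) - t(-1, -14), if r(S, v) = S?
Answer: -1315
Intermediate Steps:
j(O) = 18 (j(O) = 3*(1 + 5) = 3*6 = 18)
Q = -1296 (Q = -4*18² = -4*324 = -1296)
r(Q, -22) - t(-1, -14) = -1296 - 1*19 = -1296 - 19 = -1315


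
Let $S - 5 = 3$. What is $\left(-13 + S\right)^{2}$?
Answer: $25$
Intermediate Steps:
$S = 8$ ($S = 5 + 3 = 8$)
$\left(-13 + S\right)^{2} = \left(-13 + 8\right)^{2} = \left(-5\right)^{2} = 25$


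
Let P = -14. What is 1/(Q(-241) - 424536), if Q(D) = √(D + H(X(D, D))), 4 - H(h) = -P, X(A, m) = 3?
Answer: -424536/180230815547 - I*√251/180230815547 ≈ -2.3555e-6 - 8.7904e-11*I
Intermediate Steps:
H(h) = -10 (H(h) = 4 - (-1)*(-14) = 4 - 1*14 = 4 - 14 = -10)
Q(D) = √(-10 + D) (Q(D) = √(D - 10) = √(-10 + D))
1/(Q(-241) - 424536) = 1/(√(-10 - 241) - 424536) = 1/(√(-251) - 424536) = 1/(I*√251 - 424536) = 1/(-424536 + I*√251)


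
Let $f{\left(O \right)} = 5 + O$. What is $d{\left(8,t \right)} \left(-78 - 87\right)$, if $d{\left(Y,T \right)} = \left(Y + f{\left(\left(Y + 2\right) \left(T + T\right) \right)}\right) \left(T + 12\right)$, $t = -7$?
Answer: $104775$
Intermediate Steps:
$d{\left(Y,T \right)} = \left(12 + T\right) \left(5 + Y + 2 T \left(2 + Y\right)\right)$ ($d{\left(Y,T \right)} = \left(Y + \left(5 + \left(Y + 2\right) \left(T + T\right)\right)\right) \left(T + 12\right) = \left(Y + \left(5 + \left(2 + Y\right) 2 T\right)\right) \left(12 + T\right) = \left(Y + \left(5 + 2 T \left(2 + Y\right)\right)\right) \left(12 + T\right) = \left(5 + Y + 2 T \left(2 + Y\right)\right) \left(12 + T\right) = \left(12 + T\right) \left(5 + Y + 2 T \left(2 + Y\right)\right)$)
$d{\left(8,t \right)} \left(-78 - 87\right) = \left(60 + 12 \cdot 8 - 56 - 7 \left(5 + 2 \left(-7\right) \left(2 + 8\right)\right) + 24 \left(-7\right) \left(2 + 8\right)\right) \left(-78 - 87\right) = \left(60 + 96 - 56 - 7 \left(5 + 2 \left(-7\right) 10\right) + 24 \left(-7\right) 10\right) \left(-165\right) = \left(60 + 96 - 56 - 7 \left(5 - 140\right) - 1680\right) \left(-165\right) = \left(60 + 96 - 56 - -945 - 1680\right) \left(-165\right) = \left(60 + 96 - 56 + 945 - 1680\right) \left(-165\right) = \left(-635\right) \left(-165\right) = 104775$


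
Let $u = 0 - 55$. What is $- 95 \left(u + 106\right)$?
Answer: $-4845$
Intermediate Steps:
$u = -55$ ($u = 0 - 55 = -55$)
$- 95 \left(u + 106\right) = - 95 \left(-55 + 106\right) = \left(-95\right) 51 = -4845$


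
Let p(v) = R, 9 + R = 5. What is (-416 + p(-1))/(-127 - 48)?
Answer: 12/5 ≈ 2.4000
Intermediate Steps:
R = -4 (R = -9 + 5 = -4)
p(v) = -4
(-416 + p(-1))/(-127 - 48) = (-416 - 4)/(-127 - 48) = -420/(-175) = -420*(-1/175) = 12/5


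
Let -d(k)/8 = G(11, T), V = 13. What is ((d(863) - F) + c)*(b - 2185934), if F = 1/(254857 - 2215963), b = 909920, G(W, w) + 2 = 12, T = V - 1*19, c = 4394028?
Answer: -1832568302254829141/326851 ≈ -5.6067e+12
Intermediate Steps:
T = -6 (T = 13 - 1*19 = 13 - 19 = -6)
G(W, w) = 10 (G(W, w) = -2 + 12 = 10)
d(k) = -80 (d(k) = -8*10 = -80)
F = -1/1961106 (F = 1/(-1961106) = -1/1961106 ≈ -5.0992e-7)
((d(863) - F) + c)*(b - 2185934) = ((-80 - 1*(-1/1961106)) + 4394028)*(909920 - 2185934) = ((-80 + 1/1961106) + 4394028)*(-1276014) = (-156888479/1961106 + 4394028)*(-1276014) = (8616997786489/1961106)*(-1276014) = -1832568302254829141/326851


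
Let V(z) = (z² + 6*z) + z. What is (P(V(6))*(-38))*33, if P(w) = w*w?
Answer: -7629336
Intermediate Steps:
V(z) = z² + 7*z
P(w) = w²
(P(V(6))*(-38))*33 = ((6*(7 + 6))²*(-38))*33 = ((6*13)²*(-38))*33 = (78²*(-38))*33 = (6084*(-38))*33 = -231192*33 = -7629336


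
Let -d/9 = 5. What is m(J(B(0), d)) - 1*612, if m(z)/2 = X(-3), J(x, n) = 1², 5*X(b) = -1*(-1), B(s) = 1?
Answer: -3058/5 ≈ -611.60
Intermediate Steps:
d = -45 (d = -9*5 = -45)
X(b) = ⅕ (X(b) = (-1*(-1))/5 = (⅕)*1 = ⅕)
J(x, n) = 1
m(z) = ⅖ (m(z) = 2*(⅕) = ⅖)
m(J(B(0), d)) - 1*612 = ⅖ - 1*612 = ⅖ - 612 = -3058/5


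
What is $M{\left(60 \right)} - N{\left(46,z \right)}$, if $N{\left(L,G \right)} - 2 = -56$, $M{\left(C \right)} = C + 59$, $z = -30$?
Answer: $173$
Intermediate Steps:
$M{\left(C \right)} = 59 + C$
$N{\left(L,G \right)} = -54$ ($N{\left(L,G \right)} = 2 - 56 = -54$)
$M{\left(60 \right)} - N{\left(46,z \right)} = \left(59 + 60\right) - -54 = 119 + 54 = 173$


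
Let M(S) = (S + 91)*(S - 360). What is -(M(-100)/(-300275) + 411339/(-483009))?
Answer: 8367631699/9669035165 ≈ 0.86541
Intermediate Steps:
M(S) = (-360 + S)*(91 + S) (M(S) = (91 + S)*(-360 + S) = (-360 + S)*(91 + S))
-(M(-100)/(-300275) + 411339/(-483009)) = -((-32760 + (-100)² - 269*(-100))/(-300275) + 411339/(-483009)) = -((-32760 + 10000 + 26900)*(-1/300275) + 411339*(-1/483009)) = -(4140*(-1/300275) - 137113/161003) = -(-828/60055 - 137113/161003) = -1*(-8367631699/9669035165) = 8367631699/9669035165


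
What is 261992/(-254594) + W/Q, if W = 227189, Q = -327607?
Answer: -71835684705/41703388279 ≈ -1.7225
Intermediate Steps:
261992/(-254594) + W/Q = 261992/(-254594) + 227189/(-327607) = 261992*(-1/254594) + 227189*(-1/327607) = -130996/127297 - 227189/327607 = -71835684705/41703388279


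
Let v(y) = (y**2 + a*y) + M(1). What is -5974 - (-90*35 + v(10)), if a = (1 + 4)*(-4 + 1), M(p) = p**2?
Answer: -2775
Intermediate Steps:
a = -15 (a = 5*(-3) = -15)
v(y) = 1 + y**2 - 15*y (v(y) = (y**2 - 15*y) + 1**2 = (y**2 - 15*y) + 1 = 1 + y**2 - 15*y)
-5974 - (-90*35 + v(10)) = -5974 - (-90*35 + (1 + 10**2 - 15*10)) = -5974 - (-3150 + (1 + 100 - 150)) = -5974 - (-3150 - 49) = -5974 - 1*(-3199) = -5974 + 3199 = -2775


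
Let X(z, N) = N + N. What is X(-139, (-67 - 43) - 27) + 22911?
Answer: 22637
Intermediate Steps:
X(z, N) = 2*N
X(-139, (-67 - 43) - 27) + 22911 = 2*((-67 - 43) - 27) + 22911 = 2*(-110 - 27) + 22911 = 2*(-137) + 22911 = -274 + 22911 = 22637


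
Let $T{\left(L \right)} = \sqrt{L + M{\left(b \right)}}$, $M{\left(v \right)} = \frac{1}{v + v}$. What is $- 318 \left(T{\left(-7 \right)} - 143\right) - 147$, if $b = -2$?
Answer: $45327 - 159 i \sqrt{29} \approx 45327.0 - 856.24 i$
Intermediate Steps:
$M{\left(v \right)} = \frac{1}{2 v}$
$T{\left(L \right)} = \sqrt{- \frac{1}{4} + L}$ ($T{\left(L \right)} = \sqrt{L + \frac{1}{2 \left(-2\right)}} = \sqrt{L + \frac{1}{2} \left(- \frac{1}{2}\right)} = \sqrt{L - \frac{1}{4}} = \sqrt{- \frac{1}{4} + L}$)
$- 318 \left(T{\left(-7 \right)} - 143\right) - 147 = - 318 \left(\frac{\sqrt{-1 + 4 \left(-7\right)}}{2} - 143\right) - 147 = - 318 \left(\frac{\sqrt{-1 - 28}}{2} - 143\right) - 147 = - 318 \left(\frac{\sqrt{-29}}{2} - 143\right) - 147 = - 318 \left(\frac{i \sqrt{29}}{2} - 143\right) - 147 = - 318 \left(-143 + \frac{i \sqrt{29}}{2}\right) - 147 = \left(45474 - 159 i \sqrt{29}\right) - 147 = 45327 - 159 i \sqrt{29}$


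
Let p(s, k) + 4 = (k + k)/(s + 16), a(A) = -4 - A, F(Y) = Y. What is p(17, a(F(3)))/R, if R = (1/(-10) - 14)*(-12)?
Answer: -365/13959 ≈ -0.026148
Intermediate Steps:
p(s, k) = -4 + 2*k/(16 + s) (p(s, k) = -4 + (k + k)/(s + 16) = -4 + (2*k)/(16 + s) = -4 + 2*k/(16 + s))
R = 846/5 (R = (-⅒ - 14)*(-12) = -141/10*(-12) = 846/5 ≈ 169.20)
p(17, a(F(3)))/R = (2*(-32 + (-4 - 1*3) - 2*17)/(16 + 17))/(846/5) = (2*(-32 + (-4 - 3) - 34)/33)*(5/846) = (2*(1/33)*(-32 - 7 - 34))*(5/846) = (2*(1/33)*(-73))*(5/846) = -146/33*5/846 = -365/13959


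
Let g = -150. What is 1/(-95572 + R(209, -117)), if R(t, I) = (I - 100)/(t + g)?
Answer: -59/5638965 ≈ -1.0463e-5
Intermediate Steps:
R(t, I) = (-100 + I)/(-150 + t) (R(t, I) = (I - 100)/(t - 150) = (-100 + I)/(-150 + t))
1/(-95572 + R(209, -117)) = 1/(-95572 + (-100 - 117)/(-150 + 209)) = 1/(-95572 - 217/59) = 1/(-5638965/59) = -59/5638965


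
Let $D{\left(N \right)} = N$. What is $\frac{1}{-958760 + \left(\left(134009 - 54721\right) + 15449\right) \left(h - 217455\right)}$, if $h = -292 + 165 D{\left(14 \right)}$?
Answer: $- \frac{1}{20410813829} \approx -4.8994 \cdot 10^{-11}$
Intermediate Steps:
$h = 2018$ ($h = -292 + 165 \cdot 14 = -292 + 2310 = 2018$)
$\frac{1}{-958760 + \left(\left(134009 - 54721\right) + 15449\right) \left(h - 217455\right)} = \frac{1}{-958760 + \left(\left(134009 - 54721\right) + 15449\right) \left(2018 - 217455\right)} = \frac{1}{-958760 + \left(\left(134009 - 54721\right) + 15449\right) \left(-215437\right)} = \frac{1}{-958760 + \left(79288 + 15449\right) \left(-215437\right)} = \frac{1}{-958760 + 94737 \left(-215437\right)} = \frac{1}{-958760 - 20409855069} = \frac{1}{-20410813829} = - \frac{1}{20410813829}$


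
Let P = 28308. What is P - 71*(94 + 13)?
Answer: 20711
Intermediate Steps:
P - 71*(94 + 13) = 28308 - 71*(94 + 13) = 28308 - 71*107 = 28308 - 1*7597 = 28308 - 7597 = 20711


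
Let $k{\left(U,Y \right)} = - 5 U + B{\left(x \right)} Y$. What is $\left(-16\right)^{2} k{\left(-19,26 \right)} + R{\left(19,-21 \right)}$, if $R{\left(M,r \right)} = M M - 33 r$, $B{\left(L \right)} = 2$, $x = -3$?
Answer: $38686$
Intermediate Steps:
$k{\left(U,Y \right)} = - 5 U + 2 Y$
$R{\left(M,r \right)} = M^{2} - 33 r$
$\left(-16\right)^{2} k{\left(-19,26 \right)} + R{\left(19,-21 \right)} = \left(-16\right)^{2} \left(\left(-5\right) \left(-19\right) + 2 \cdot 26\right) + \left(19^{2} - -693\right) = 256 \left(95 + 52\right) + \left(361 + 693\right) = 256 \cdot 147 + 1054 = 37632 + 1054 = 38686$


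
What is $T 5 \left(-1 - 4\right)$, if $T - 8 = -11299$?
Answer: $282275$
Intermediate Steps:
$T = -11291$ ($T = 8 - 11299 = -11291$)
$T 5 \left(-1 - 4\right) = - 11291 \cdot 5 \left(-1 - 4\right) = - 11291 \cdot 5 \left(-5\right) = \left(-11291\right) \left(-25\right) = 282275$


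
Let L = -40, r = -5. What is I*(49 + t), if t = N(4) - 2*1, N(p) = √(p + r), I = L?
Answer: -1880 - 40*I ≈ -1880.0 - 40.0*I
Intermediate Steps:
I = -40
N(p) = √(-5 + p) (N(p) = √(p - 5) = √(-5 + p))
t = -2 + I (t = √(-5 + 4) - 2*1 = √(-1) - 2 = I - 2 = -2 + I ≈ -2.0 + 1.0*I)
I*(49 + t) = -40*(49 + (-2 + I)) = -40*(47 + I) = -1880 - 40*I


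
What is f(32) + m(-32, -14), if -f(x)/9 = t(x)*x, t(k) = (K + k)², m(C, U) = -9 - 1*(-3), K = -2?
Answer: -259206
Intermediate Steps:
m(C, U) = -6 (m(C, U) = -9 + 3 = -6)
t(k) = (-2 + k)²
f(x) = -9*x*(-2 + x)² (f(x) = -9*(-2 + x)²*x = -9*x*(-2 + x)²)
f(32) + m(-32, -14) = -9*32*(-2 + 32)² - 6 = -9*32*30² - 6 = -9*32*900 - 6 = -259200 - 6 = -259206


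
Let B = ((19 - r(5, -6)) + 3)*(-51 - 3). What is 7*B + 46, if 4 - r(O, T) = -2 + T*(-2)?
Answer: -10538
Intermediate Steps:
r(O, T) = 6 + 2*T (r(O, T) = 4 - (-2 + T*(-2)) = 4 - (-2 - 2*T) = 4 + (2 + 2*T) = 6 + 2*T)
B = -1512 (B = ((19 - (6 + 2*(-6))) + 3)*(-51 - 3) = ((19 - (6 - 12)) + 3)*(-54) = ((19 - 1*(-6)) + 3)*(-54) = ((19 + 6) + 3)*(-54) = (25 + 3)*(-54) = 28*(-54) = -1512)
7*B + 46 = 7*(-1512) + 46 = -10584 + 46 = -10538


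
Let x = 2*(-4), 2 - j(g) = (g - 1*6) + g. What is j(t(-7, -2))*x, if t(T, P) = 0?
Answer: -64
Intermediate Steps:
j(g) = 8 - 2*g (j(g) = 2 - ((g - 1*6) + g) = 2 - ((g - 6) + g) = 2 - ((-6 + g) + g) = 2 - (-6 + 2*g) = 2 + (6 - 2*g) = 8 - 2*g)
x = -8
j(t(-7, -2))*x = (8 - 2*0)*(-8) = (8 + 0)*(-8) = 8*(-8) = -64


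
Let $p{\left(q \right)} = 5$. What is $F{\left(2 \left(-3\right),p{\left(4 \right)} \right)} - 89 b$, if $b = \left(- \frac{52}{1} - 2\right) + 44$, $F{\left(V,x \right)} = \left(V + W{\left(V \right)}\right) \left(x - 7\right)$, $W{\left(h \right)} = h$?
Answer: $914$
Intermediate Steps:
$F{\left(V,x \right)} = 2 V \left(-7 + x\right)$ ($F{\left(V,x \right)} = \left(V + V\right) \left(x - 7\right) = 2 V \left(-7 + x\right)$)
$b = -10$ ($b = \left(\left(-52\right) 1 - 2\right) + 44 = \left(-52 - 2\right) + 44 = -54 + 44 = -10$)
$F{\left(2 \left(-3\right),p{\left(4 \right)} \right)} - 89 b = 2 \cdot 2 \left(-3\right) \left(-7 + 5\right) - -890 = 2 \left(-6\right) \left(-2\right) + 890 = 24 + 890 = 914$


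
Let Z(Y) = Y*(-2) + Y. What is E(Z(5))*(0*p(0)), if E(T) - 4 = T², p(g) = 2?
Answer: 0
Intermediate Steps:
Z(Y) = -Y (Z(Y) = -2*Y + Y = -Y)
E(T) = 4 + T²
E(Z(5))*(0*p(0)) = (4 + (-1*5)²)*(0*2) = (4 + (-5)²)*0 = (4 + 25)*0 = 29*0 = 0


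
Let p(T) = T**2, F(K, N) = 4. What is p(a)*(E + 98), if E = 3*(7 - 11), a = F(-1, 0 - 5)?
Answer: 1376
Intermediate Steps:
a = 4
E = -12 (E = 3*(-4) = -12)
p(a)*(E + 98) = 4**2*(-12 + 98) = 16*86 = 1376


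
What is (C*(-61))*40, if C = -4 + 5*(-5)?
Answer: 70760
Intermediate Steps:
C = -29 (C = -4 - 25 = -29)
(C*(-61))*40 = -29*(-61)*40 = 1769*40 = 70760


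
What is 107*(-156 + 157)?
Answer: 107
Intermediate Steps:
107*(-156 + 157) = 107*1 = 107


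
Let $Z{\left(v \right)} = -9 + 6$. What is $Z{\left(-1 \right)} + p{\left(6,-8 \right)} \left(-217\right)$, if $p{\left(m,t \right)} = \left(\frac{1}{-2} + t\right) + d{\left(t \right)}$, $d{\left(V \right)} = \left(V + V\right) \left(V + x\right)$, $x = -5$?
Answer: $- \frac{86589}{2} \approx -43295.0$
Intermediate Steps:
$Z{\left(v \right)} = -3$
$d{\left(V \right)} = 2 V \left(-5 + V\right)$ ($d{\left(V \right)} = \left(V + V\right) \left(V - 5\right) = 2 V \left(-5 + V\right)$)
$p{\left(m,t \right)} = - \frac{1}{2} + t + 2 t \left(-5 + t\right)$ ($p{\left(m,t \right)} = \left(\frac{1}{-2} + t\right) + 2 t \left(-5 + t\right) = \left(- \frac{1}{2} + t\right) + 2 t \left(-5 + t\right) = - \frac{1}{2} + t + 2 t \left(-5 + t\right)$)
$Z{\left(-1 \right)} + p{\left(6,-8 \right)} \left(-217\right) = -3 + \left(- \frac{1}{2} - -72 + 2 \left(-8\right)^{2}\right) \left(-217\right) = -3 + \left(- \frac{1}{2} + 72 + 2 \cdot 64\right) \left(-217\right) = -3 + \left(- \frac{1}{2} + 72 + 128\right) \left(-217\right) = -3 + \frac{399}{2} \left(-217\right) = -3 - \frac{86583}{2} = - \frac{86589}{2}$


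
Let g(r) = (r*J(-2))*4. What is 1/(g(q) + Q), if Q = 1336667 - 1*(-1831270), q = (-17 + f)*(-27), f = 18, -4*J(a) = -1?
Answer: 1/3167910 ≈ 3.1567e-7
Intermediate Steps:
J(a) = 1/4 (J(a) = -1/4*(-1) = 1/4)
q = -27 (q = (-17 + 18)*(-27) = 1*(-27) = -27)
Q = 3167937 (Q = 1336667 + 1831270 = 3167937)
g(r) = r (g(r) = (r*(1/4))*4 = (r/4)*4 = r)
1/(g(q) + Q) = 1/(-27 + 3167937) = 1/3167910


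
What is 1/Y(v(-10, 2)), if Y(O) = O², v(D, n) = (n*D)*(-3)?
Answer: 1/3600 ≈ 0.00027778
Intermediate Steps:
v(D, n) = -3*D*n (v(D, n) = (D*n)*(-3) = -3*D*n)
1/Y(v(-10, 2)) = 1/((-3*(-10)*2)²) = 1/(60²) = 1/3600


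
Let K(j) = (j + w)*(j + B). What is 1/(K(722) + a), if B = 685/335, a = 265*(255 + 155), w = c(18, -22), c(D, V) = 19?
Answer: 67/43226201 ≈ 1.5500e-6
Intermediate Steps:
w = 19
a = 108650 (a = 265*410 = 108650)
B = 137/67 (B = 685*(1/335) = 137/67 ≈ 2.0448)
K(j) = (19 + j)*(137/67 + j) (K(j) = (j + 19)*(j + 137/67) = (19 + j)*(137/67 + j))
1/(K(722) + a) = 1/((2603/67 + 722² + (1410/67)*722) + 108650) = 1/((2603/67 + 521284 + 1018020/67) + 108650) = 1/(35946651/67 + 108650) = 1/(43226201/67) = 67/43226201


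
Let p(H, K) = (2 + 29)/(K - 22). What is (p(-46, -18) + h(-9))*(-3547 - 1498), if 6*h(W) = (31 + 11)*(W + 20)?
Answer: -3076441/8 ≈ -3.8456e+5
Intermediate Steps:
p(H, K) = 31/(-22 + K)
h(W) = 140 + 7*W (h(W) = ((31 + 11)*(W + 20))/6 = (42*(20 + W))/6 = (840 + 42*W)/6 = 140 + 7*W)
(p(-46, -18) + h(-9))*(-3547 - 1498) = (31/(-22 - 18) + (140 + 7*(-9)))*(-3547 - 1498) = (31/(-40) + (140 - 63))*(-5045) = (31*(-1/40) + 77)*(-5045) = (-31/40 + 77)*(-5045) = (3049/40)*(-5045) = -3076441/8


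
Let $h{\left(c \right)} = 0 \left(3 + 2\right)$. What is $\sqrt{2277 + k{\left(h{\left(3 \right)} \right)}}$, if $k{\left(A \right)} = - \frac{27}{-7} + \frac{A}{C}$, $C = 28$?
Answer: $\frac{3 \sqrt{12418}}{7} \approx 47.758$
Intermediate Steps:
$h{\left(c \right)} = 0$ ($h{\left(c \right)} = 0 \cdot 5 = 0$)
$k{\left(A \right)} = \frac{27}{7} + \frac{A}{28}$ ($k{\left(A \right)} = - \frac{27}{-7} + \frac{A}{28} = \left(-27\right) \left(- \frac{1}{7}\right) + A \frac{1}{28} = \frac{27}{7} + \frac{A}{28}$)
$\sqrt{2277 + k{\left(h{\left(3 \right)} \right)}} = \sqrt{2277 + \left(\frac{27}{7} + \frac{1}{28} \cdot 0\right)} = \sqrt{2277 + \left(\frac{27}{7} + 0\right)} = \sqrt{2277 + \frac{27}{7}} = \sqrt{\frac{15966}{7}} = \frac{3 \sqrt{12418}}{7}$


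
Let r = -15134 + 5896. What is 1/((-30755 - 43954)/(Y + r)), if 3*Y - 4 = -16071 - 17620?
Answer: 20467/74709 ≈ 0.27396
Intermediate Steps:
Y = -11229 (Y = 4/3 + (-16071 - 17620)/3 = 4/3 + (1/3)*(-33691) = 4/3 - 33691/3 = -11229)
r = -9238
1/((-30755 - 43954)/(Y + r)) = 1/((-30755 - 43954)/(-11229 - 9238)) = 1/(-74709/(-20467)) = 1/(-74709*(-1/20467)) = 1/(74709/20467) = 20467/74709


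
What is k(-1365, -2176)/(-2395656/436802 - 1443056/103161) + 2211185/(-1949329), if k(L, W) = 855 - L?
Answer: -24617736409604415880/213809231155147589 ≈ -115.14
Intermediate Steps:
k(-1365, -2176)/(-2395656/436802 - 1443056/103161) + 2211185/(-1949329) = (855 - 1*(-1365))/(-2395656/436802 - 1443056/103161) + 2211185/(-1949329) = (855 + 1365)/(-2395656*1/436802 - 1443056*1/103161) + 2211185*(-1/1949329) = 2220/(-1197828/218401 - 1443056/103161) - 2211185/1949329 = 2220/(-438734007764/22530465561) - 2211185/1949329 = 2220*(-22530465561/438734007764) - 2211185/1949329 = -12504408386355/109683501941 - 2211185/1949329 = -24617736409604415880/213809231155147589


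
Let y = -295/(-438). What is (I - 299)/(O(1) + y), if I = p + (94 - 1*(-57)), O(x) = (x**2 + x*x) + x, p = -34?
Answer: -79716/1609 ≈ -49.544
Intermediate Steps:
O(x) = x + 2*x**2 (O(x) = (x**2 + x**2) + x = 2*x**2 + x = x + 2*x**2)
I = 117 (I = -34 + (94 - 1*(-57)) = -34 + (94 + 57) = -34 + 151 = 117)
y = 295/438 (y = -295*(-1/438) = 295/438 ≈ 0.67352)
(I - 299)/(O(1) + y) = (117 - 299)/(1*(1 + 2*1) + 295/438) = -182/(1*(1 + 2) + 295/438) = -182/(1*3 + 295/438) = -182/(3 + 295/438) = -182/1609/438 = -182*438/1609 = -79716/1609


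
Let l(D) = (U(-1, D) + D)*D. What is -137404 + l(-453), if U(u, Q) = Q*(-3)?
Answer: -547822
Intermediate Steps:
U(u, Q) = -3*Q
l(D) = -2*D² (l(D) = (-3*D + D)*D = (-2*D)*D = -2*D²)
-137404 + l(-453) = -137404 - 2*(-453)² = -137404 - 2*205209 = -137404 - 410418 = -547822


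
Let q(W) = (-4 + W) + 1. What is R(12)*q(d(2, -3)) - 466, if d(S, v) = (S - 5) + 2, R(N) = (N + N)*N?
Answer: -1618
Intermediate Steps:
R(N) = 2*N² (R(N) = (2*N)*N = 2*N²)
d(S, v) = -3 + S (d(S, v) = (-5 + S) + 2 = -3 + S)
q(W) = -3 + W
R(12)*q(d(2, -3)) - 466 = (2*12²)*(-3 + (-3 + 2)) - 466 = (2*144)*(-3 - 1) - 466 = 288*(-4) - 466 = -1152 - 466 = -1618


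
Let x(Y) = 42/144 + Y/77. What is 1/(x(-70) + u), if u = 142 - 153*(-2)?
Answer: 264/118109 ≈ 0.0022352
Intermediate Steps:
x(Y) = 7/24 + Y/77 (x(Y) = 42*(1/144) + Y*(1/77) = 7/24 + Y/77)
u = 448 (u = 142 + 306 = 448)
1/(x(-70) + u) = 1/((7/24 + (1/77)*(-70)) + 448) = 1/((7/24 - 10/11) + 448) = 1/(-163/264 + 448) = 1/(118109/264) = 264/118109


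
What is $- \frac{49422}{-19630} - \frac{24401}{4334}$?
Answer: $- \frac{132398341}{42538210} \approx -3.1125$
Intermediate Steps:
$- \frac{49422}{-19630} - \frac{24401}{4334} = \left(-49422\right) \left(- \frac{1}{19630}\right) - \frac{24401}{4334} = \frac{24711}{9815} - \frac{24401}{4334} = - \frac{132398341}{42538210}$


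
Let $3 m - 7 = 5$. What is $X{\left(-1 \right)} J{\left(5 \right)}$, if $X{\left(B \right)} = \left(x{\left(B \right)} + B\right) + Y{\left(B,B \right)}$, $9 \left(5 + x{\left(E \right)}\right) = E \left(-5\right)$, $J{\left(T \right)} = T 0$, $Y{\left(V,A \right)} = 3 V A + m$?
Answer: $0$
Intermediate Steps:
$m = 4$ ($m = \frac{7}{3} + \frac{1}{3} \cdot 5 = \frac{7}{3} + \frac{5}{3} = 4$)
$Y{\left(V,A \right)} = 4 + 3 A V$ ($Y{\left(V,A \right)} = 3 V A + 4 = 3 A V + 4 = 4 + 3 A V$)
$J{\left(T \right)} = 0$
$x{\left(E \right)} = -5 - \frac{5 E}{9}$ ($x{\left(E \right)} = -5 + \frac{E \left(-5\right)}{9} = -5 + \frac{\left(-5\right) E}{9} = -5 - \frac{5 E}{9}$)
$X{\left(B \right)} = -1 + 3 B^{2} + \frac{4 B}{9}$ ($X{\left(B \right)} = \left(\left(-5 - \frac{5 B}{9}\right) + B\right) + \left(4 + 3 B B\right) = \left(-5 + \frac{4 B}{9}\right) + \left(4 + 3 B^{2}\right) = -1 + 3 B^{2} + \frac{4 B}{9}$)
$X{\left(-1 \right)} J{\left(5 \right)} = \left(-1 + 3 \left(-1\right)^{2} + \frac{4}{9} \left(-1\right)\right) 0 = \left(-1 + 3 \cdot 1 - \frac{4}{9}\right) 0 = \left(-1 + 3 - \frac{4}{9}\right) 0 = \frac{14}{9} \cdot 0 = 0$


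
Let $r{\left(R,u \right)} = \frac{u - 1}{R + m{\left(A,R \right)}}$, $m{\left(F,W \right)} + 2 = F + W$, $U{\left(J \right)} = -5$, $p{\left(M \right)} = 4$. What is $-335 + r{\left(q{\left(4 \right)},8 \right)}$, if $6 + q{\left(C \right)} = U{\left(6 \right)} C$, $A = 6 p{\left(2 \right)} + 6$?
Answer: $- \frac{8047}{24} \approx -335.29$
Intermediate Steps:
$A = 30$ ($A = 6 \cdot 4 + 6 = 24 + 6 = 30$)
$q{\left(C \right)} = -6 - 5 C$
$m{\left(F,W \right)} = -2 + F + W$ ($m{\left(F,W \right)} = -2 + \left(F + W\right) = -2 + F + W$)
$r{\left(R,u \right)} = \frac{-1 + u}{28 + 2 R}$ ($r{\left(R,u \right)} = \frac{u - 1}{R + \left(-2 + 30 + R\right)} = \frac{-1 + u}{R + \left(28 + R\right)} = \frac{-1 + u}{28 + 2 R}$)
$-335 + r{\left(q{\left(4 \right)},8 \right)} = -335 + \frac{-1 + 8}{2 \left(14 - 26\right)} = -335 + \frac{1}{2} \frac{1}{14 - 26} \cdot 7 = -335 + \frac{1}{2} \frac{1}{-12} \cdot 7 = -335 + \frac{1}{2} \left(- \frac{1}{12}\right) 7 = -335 - \frac{7}{24} = - \frac{8047}{24}$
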